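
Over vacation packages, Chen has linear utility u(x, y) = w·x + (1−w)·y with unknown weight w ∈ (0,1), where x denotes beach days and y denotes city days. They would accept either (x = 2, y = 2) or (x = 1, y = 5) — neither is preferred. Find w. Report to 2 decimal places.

u(2,2) = u(1,5) means w·2 + (1−w)·2 = w·1 + (1−w)·5.
Rearranging, 1·w − 3·(1−w) = 0.
Hence w = 3/(1+3) = 3/4 = 0.75.

w = 0.75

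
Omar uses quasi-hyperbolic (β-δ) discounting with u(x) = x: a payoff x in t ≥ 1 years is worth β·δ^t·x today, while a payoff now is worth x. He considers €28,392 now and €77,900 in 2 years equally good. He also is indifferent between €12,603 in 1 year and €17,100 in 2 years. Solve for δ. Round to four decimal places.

δ ≈ 0.7370

Both payoffs in the second observation are in the future, so β drops out: δ^1·12603 = δ^2·17100 ⇒ δ = 12603/17100 = 0.73702.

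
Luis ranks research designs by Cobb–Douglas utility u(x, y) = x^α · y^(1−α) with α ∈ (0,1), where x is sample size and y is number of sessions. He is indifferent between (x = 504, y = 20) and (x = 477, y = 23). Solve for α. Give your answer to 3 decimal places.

α ≈ 0.717

Set the two utilities equal: 504^α·20^(1−α) = 477^α·23^(1−α).
Taking logs: α·ln 504 + (1−α)·ln 20 = α·ln 477 + (1−α)·ln 23, i.e. α·0.055060 = (1−α)·0.139762.
Thus α·(0.194822) = 0.139762, so α = 0.139762/0.194822 ≈ 0.717.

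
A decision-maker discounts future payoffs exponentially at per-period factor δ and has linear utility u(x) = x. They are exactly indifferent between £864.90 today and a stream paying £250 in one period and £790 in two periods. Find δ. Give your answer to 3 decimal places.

δ ≈ 0.900

Equating present values: 864.90 = 250δ + 790δ².
So 790δ² + 250δ − 864.90 = 0.
By the quadratic formula (taking the positive root), δ = (−250 + √2795584.00) / 1580 ≈ 0.900.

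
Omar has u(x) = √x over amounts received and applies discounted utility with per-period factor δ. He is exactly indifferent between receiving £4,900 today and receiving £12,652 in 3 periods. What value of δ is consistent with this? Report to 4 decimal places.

δ ≈ 0.8538

Equating discounted utilities: u(4900) = δ^3·u(12652) ⇒ δ^3 = u(4900)/u(12652).
With u(x) = √x: δ^3 = √4900/√12652 = √(4900/12652) = 0.62233.
Taking the cube root: δ = 0.62233^(1/3) ≈ 0.8538.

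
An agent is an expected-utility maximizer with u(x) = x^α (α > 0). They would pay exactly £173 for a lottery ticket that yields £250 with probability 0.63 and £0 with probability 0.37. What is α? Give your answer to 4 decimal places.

The lottery's expected utility is 0.63·u(250) + 0.37·u(0) = 0.63·250^α (since u(0) = 0 for α > 0).
Equating: 173^α = 0.63·250^α, i.e. 0.6920^α = 0.63.
Take logs: α = ln 0.63 / ln(173/250) ≈ 1.254954.

α ≈ 1.2550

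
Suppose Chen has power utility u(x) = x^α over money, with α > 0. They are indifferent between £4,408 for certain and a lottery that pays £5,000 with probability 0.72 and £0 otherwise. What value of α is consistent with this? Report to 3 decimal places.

α ≈ 2.607

EU(lottery) = 0.72·5000^α + 0.28·0 = 0.72·5000^α.
Indifference: 4408^α = 0.72·5000^α, so (4408/5000)^α = 0.72.
Take logs: α = ln 0.72 / ln(4408/5000) ≈ 2.60683.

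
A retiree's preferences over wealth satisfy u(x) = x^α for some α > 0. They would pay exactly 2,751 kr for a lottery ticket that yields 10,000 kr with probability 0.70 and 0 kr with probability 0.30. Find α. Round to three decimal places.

α ≈ 0.276

EU(lottery) = 0.70·10000^α + 0.30·0 = 0.70·10000^α.
Indifference: 2751^α = 0.70·10000^α, so (2751/10000)^α = 0.70.
Taking logs: α·ln(2751/10000) = ln(0.70), so α = -0.356675 / -1.290621 ≈ 0.276.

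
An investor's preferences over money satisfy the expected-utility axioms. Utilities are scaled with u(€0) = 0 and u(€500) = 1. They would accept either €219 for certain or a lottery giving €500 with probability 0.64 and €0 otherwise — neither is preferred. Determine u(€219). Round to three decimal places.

0.640

By the standard-gamble method, u(€219) is just the indifference probability on the best outcome: 0.64.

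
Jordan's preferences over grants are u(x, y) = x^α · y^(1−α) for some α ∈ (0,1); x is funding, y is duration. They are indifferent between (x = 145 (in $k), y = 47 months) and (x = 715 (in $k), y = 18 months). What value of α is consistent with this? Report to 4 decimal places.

The Cobb–Douglas utilities coincide, so 145^α·47^(1−α) = 715^α·18^(1−α).
Rearrange to (145/715)^α = (18/47)^(1−α) and take logs: α·-1.5955488 = (1−α)·-0.9597758.
With A = -1.5955488 and B = -0.9597758: α·A = (1−α)·B, so α = B/(A+B) = -0.9597758/-2.5553246 ≈ 0.3756.

α ≈ 0.3756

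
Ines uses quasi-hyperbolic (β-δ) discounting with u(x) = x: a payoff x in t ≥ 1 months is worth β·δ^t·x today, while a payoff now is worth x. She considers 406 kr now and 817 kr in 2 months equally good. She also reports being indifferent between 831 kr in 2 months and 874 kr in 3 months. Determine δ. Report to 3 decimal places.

δ ≈ 0.951

From the later pair, β·δ^2·831 = β·δ^3·874; dividing through, δ = 831/874 = 0.95080.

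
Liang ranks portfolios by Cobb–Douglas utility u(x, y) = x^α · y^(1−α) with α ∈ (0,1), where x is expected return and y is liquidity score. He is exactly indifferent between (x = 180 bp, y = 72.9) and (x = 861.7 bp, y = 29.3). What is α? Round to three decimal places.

Indifference: 180^α · 72.9^(1−α) = 861.7^α · 29.3^(1−α).
Taking logs: α·ln 180 + (1−α)·ln 72.9 = α·ln 861.7 + (1−α)·ln 29.3, i.e. α·-1.565950 = (1−α)·-0.911501.
So α/(1−α) = (-0.911501)/(-1.565950) = 0.582075, and α = 0.582075/1.582075 ≈ 0.368.

α ≈ 0.368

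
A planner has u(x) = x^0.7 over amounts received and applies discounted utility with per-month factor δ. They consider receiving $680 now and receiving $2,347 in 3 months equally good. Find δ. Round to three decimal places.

Indifference means u(680) = δ^3 · u(2347), so δ^3 = u(680)/u(2347).
Since u(x) = x^0.7, δ^3 = (680/2347)^0.7 = 0.28973^0.7 = 0.42014.
So δ = 0.42014^(1/3) ≈ 0.749.

δ ≈ 0.749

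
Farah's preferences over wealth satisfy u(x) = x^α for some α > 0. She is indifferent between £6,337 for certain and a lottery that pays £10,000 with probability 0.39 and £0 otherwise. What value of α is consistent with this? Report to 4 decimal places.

EU(lottery) = 0.39·10000^α + 0.61·0 = 0.39·10000^α.
Equating: 6337^α = 0.39·10000^α, i.e. 0.6337^α = 0.39.
α = ln(0.39) / ln(6337/10000) = -0.9416085/-0.4561796 ≈ 2.0641.

α ≈ 2.0641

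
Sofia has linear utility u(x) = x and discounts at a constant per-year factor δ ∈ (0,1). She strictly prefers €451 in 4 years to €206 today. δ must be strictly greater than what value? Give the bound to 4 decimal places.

Comparing present values: 206 < δ^4·451.
So δ^4 > 206/451 = 0.45676; taking the 4th root of both positive sides preserves the inequality.
δ > 0.45676^(1/4) = 0.8221.

δ > 0.8221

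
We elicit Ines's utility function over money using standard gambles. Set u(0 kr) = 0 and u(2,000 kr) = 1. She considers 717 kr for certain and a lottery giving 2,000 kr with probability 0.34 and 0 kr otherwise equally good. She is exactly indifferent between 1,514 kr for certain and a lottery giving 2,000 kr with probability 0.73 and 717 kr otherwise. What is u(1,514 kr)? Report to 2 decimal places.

0.82

From the first indifference, u(717 kr) = 0.34·u(2,000 kr) + 0.66·u(0 kr) = 0.34·1 + 0.66·0 = 0.34.
Then u(1,514 kr) = 0.73·u(2,000 kr) + 0.27·u(717 kr) = 0.73·1.00 + 0.27·0.34 = 0.8218.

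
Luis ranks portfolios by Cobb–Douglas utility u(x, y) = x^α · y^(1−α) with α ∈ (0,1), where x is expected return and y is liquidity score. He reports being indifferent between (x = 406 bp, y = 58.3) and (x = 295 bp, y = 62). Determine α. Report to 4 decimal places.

Set the two utilities equal: 406^α·58.3^(1−α) = 295^α·62^(1−α).
Rearrange to (406/295)^α = (62/58.3)^(1−α) and take logs: α·0.3193778 = (1−α)·0.0615323.
So α/(1−α) = (0.0615323)/(0.3193778) = 0.1926630, and α = 0.1926630/1.1926630 ≈ 0.1615.

α ≈ 0.1615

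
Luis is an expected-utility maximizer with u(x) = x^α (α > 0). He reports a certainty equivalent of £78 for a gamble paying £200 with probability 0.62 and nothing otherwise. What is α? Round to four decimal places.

Since u(0) = 0, the lottery's EU is 0.62·200^α.
Equating: 78^α = 0.62·200^α, i.e. 0.3900^α = 0.62.
Take logs: α = ln 0.62 / ln(78/200) ≈ 0.507680.

α ≈ 0.5077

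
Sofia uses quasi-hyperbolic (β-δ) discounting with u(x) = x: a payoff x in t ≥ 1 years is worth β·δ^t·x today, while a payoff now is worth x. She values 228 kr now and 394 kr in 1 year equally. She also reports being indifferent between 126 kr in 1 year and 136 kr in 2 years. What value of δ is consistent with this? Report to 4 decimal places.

The second indifference involves only future payoffs, so β cancels: β·δ^1·126 = β·δ^2·136, giving δ = 126/136 = 0.92647.

δ ≈ 0.9265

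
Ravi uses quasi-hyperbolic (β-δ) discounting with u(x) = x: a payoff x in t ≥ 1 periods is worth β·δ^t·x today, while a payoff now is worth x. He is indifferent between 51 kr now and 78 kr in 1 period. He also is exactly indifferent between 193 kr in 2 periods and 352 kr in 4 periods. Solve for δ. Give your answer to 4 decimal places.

From the later pair, β·δ^2·193 = β·δ^4·352; dividing through, δ^2 = 193/352 = 0.54830, so δ = 0.74047.

δ ≈ 0.7405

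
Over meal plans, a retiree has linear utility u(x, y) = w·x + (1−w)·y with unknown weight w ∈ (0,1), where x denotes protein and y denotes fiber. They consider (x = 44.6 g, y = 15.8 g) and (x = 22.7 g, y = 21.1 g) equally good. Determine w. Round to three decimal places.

Equating utilities: w·44.6 + (1−w)·15.8 = w·22.7 + (1−w)·21.1.
Rearranging, 21.9·w − 5.3·(1−w) = 0.
The marginal rate of substitution is 5.3/21.9, so w = 5.3/(21.9+5.3) = 0.195.

w = 0.195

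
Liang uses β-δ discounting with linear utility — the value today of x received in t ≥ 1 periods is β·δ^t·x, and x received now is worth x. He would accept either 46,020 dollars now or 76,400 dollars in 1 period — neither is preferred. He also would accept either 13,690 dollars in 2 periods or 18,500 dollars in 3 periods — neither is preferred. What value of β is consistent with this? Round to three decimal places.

From the later pair, β·δ^2·13690 = β·δ^3·18500; dividing through, δ = 13690/18500 = 0.74000.
Substituting δ into 46020 = β·δ·76400: β = 46020/(56536.000) ≈ 0.814.

β ≈ 0.814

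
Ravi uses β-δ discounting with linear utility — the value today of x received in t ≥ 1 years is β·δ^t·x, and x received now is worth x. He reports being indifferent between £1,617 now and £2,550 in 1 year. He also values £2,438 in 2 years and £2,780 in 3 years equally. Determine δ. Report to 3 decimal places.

δ ≈ 0.877

The second indifference involves only future payoffs, so β cancels: β·δ^2·2438 = β·δ^3·2780, giving δ = 2438/2780 = 0.87698.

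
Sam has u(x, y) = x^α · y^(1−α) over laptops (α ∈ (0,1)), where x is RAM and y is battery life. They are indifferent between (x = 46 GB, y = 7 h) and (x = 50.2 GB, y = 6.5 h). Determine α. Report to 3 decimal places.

α ≈ 0.459

Indifference: 46^α · 7^(1−α) = 50.2^α · 6.5^(1−α).
Taking logs: α·ln 46 + (1−α)·ln 7 = α·ln 50.2 + (1−α)·ln 6.5, i.e. α·-0.087374 = (1−α)·-0.074108.
Thus α·(-0.161482) = -0.074108, so α = -0.074108/-0.161482 ≈ 0.459.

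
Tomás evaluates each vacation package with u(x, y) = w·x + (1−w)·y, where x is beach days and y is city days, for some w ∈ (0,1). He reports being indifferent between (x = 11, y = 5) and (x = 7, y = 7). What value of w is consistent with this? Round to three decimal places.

w = 0.333

u(11,5) = u(7,7) means w·11 + (1−w)·5 = w·7 + (1−w)·7.
Collecting terms: w·4 = (1−w)·2.
The marginal rate of substitution is 2/4, so w = 2/(4+2) = 0.333.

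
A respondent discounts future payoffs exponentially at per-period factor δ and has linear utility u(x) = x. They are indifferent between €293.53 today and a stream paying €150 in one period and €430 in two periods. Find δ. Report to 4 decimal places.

Equating present values: 293.53 = 150δ + 430δ².
So 430δ² + 150δ − 293.53 = 0.
The positive root is δ = [−150 + √(150² + 4·430·293.53)] / (2·430) = (−150 + 726.204)/860 ≈ 0.6700.

δ ≈ 0.6700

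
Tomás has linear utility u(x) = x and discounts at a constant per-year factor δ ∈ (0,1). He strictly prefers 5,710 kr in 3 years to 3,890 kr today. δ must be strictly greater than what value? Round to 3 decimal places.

The preference means 3890 < δ^3·5710.
Hence δ^3 > 3890/5710 = 0.68126, and x ↦ x^(1/3) is increasing on (0,∞).
δ > (3890/5710)^(1/3) ≈ 0.880.

δ > 0.880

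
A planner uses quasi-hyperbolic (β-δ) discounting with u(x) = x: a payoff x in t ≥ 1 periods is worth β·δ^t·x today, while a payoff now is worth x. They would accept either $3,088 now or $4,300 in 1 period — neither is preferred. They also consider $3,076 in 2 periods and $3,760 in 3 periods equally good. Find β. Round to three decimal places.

The second indifference involves only future payoffs, so β cancels: β·δ^2·3076 = β·δ^3·3760, giving δ = 3076/3760 = 0.81809.
Now use the now-vs-future pair: 3088 = β·δ·4300 gives β = 3088/(0.81809·4300) ≈ 0.878.

β ≈ 0.878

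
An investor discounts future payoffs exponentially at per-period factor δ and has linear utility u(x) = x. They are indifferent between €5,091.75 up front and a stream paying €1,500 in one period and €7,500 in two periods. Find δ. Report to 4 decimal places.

The stream is worth 1500δ + 7500δ² today, so 1500δ + 7500δ² = 5091.75.
Rearranged: 7500δ² + 1500δ − 5091.75 = 0.
The positive root is δ = [−1500 + √(1500² + 4·7500·5091.75)] / (2·7500) = (−1500 + 12450.000)/15000 ≈ 0.7300.

δ ≈ 0.7300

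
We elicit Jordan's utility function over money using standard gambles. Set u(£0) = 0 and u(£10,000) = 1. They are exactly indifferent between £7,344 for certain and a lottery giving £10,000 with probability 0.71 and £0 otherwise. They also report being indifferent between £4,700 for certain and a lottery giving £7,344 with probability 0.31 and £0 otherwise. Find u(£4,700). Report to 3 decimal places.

First, u(£7,344) = 0.71·u(£10,000) + 0.29·u(£0) = 0.71.
Chaining: u(£4,700) = 0.31·0.71 + 0.69·0.00 = 0.2201.

0.220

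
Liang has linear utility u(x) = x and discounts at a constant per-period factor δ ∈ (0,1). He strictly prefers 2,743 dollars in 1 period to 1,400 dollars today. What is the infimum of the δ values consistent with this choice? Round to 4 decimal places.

Comparing present values: 1400 < δ·2743.
Dividing through by 2743 gives δ > 0.51039.

δ > 0.5104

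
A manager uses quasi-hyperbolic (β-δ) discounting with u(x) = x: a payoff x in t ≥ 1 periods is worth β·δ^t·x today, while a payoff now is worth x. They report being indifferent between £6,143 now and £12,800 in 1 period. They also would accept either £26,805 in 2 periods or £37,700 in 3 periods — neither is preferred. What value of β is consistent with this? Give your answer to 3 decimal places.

The second indifference involves only future payoffs, so β cancels: β·δ^2·26805 = β·δ^3·37700, giving δ = 26805/37700 = 0.71101.
The first indifference: 6143 = β·δ·12800, so β = 6143/(δ·12800) = 6143/(0.71101·12800) ≈ 0.675.

β ≈ 0.675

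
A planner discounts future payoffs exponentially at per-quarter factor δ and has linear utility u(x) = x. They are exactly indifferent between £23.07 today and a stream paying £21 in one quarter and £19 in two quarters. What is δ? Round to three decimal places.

δ ≈ 0.680

The stream is worth 21δ + 19δ² today, so 21δ + 19δ² = 23.07.
That is, 19δ² + 21δ − 23.07 = 0, a quadratic in δ.
The positive root is δ = [−21 + √(21² + 4·19·23.07)] / (2·19) = (−21 + 46.844)/38 ≈ 0.680.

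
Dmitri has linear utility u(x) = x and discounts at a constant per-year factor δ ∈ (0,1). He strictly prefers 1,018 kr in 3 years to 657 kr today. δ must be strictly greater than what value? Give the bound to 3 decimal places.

Under u(x) = x this choice says 657 < δ^3·1018.
Hence δ^3 > 657/1018 = 0.64538, and x ↦ x^(1/3) is increasing on (0,∞).
δ > 0.64538^(1/3) = 0.864.

δ > 0.864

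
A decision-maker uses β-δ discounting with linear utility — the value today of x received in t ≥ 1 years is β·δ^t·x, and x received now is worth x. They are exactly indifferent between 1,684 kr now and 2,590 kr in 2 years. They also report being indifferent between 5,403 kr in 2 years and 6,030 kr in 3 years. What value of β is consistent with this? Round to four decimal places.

Both payoffs in the second observation are in the future, so β drops out: δ^2·5403 = δ^3·6030 ⇒ δ = 5403/6030 = 0.89602.
The first indifference: 1684 = β·δ^2·2590, so β = 1684/(δ^2·2590) = 1684/(0.80285·2590) ≈ 0.8099.

β ≈ 0.8099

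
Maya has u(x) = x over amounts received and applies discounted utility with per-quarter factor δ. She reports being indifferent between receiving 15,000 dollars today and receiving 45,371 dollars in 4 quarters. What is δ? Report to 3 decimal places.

Indifference means u(15000) = δ^4 · u(45371), so δ^4 = u(15000)/u(45371).
With u(x) = x: δ^4 = 15000/45371 = 0.33061.
Taking the 4th root: δ = 0.33061^(1/4) ≈ 0.758.

δ ≈ 0.758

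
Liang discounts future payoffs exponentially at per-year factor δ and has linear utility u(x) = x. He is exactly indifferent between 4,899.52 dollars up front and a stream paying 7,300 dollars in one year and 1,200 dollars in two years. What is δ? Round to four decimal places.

δ ≈ 0.6100

Equating present values: 4899.52 = 7300δ + 1200δ².
So 1200δ² + 7300δ − 4899.52 = 0.
The positive root is δ = [−7300 + √(7300² + 4·1200·4899.52)] / (2·1200) = (−7300 + 8764.000)/2400 ≈ 0.6100.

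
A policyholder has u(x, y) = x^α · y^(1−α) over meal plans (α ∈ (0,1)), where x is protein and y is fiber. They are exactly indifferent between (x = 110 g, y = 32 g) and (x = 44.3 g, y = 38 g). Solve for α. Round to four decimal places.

α ≈ 0.1589

The Cobb–Douglas utilities coincide, so 110^α·32^(1−α) = 44.3^α·38^(1−α).
Taking logs: α·ln 110 + (1−α)·ln 32 = α·ln 44.3 + (1−α)·ln 38, i.e. α·0.9094957 = (1−α)·0.1718503.
Thus α·(1.0813460) = 0.1718503, so α = 0.1718503/1.0813460 ≈ 0.1589.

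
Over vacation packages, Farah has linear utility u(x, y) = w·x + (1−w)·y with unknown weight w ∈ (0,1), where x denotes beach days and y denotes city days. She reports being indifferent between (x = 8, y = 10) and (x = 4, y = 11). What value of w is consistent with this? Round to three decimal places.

u(8,10) = u(4,11) means w·8 + (1−w)·10 = w·4 + (1−w)·11.
Collecting terms: w·4 = (1−w)·1.
The marginal rate of substitution is 1/4, so w = 1/(4+1) = 0.200.

w = 0.200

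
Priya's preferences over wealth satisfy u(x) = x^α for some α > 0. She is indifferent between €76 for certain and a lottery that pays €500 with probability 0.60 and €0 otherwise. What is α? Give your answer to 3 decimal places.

α ≈ 0.271

Since u(0) = 0, the lottery's EU is 0.60·500^α.
Setting u(76) equal to that: 76^α = 0.60·500^α ⇒ (76/500)^α = 0.60.
α = ln(0.60) / ln(76/500) = -0.510826/-1.883875 ≈ 0.271.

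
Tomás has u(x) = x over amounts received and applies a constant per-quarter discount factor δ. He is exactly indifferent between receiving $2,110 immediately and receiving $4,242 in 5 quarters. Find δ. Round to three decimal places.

δ ≈ 0.870

Indifference means u(2110) = δ^5 · u(4242), so δ^5 = u(2110)/u(4242).
With u(x) = x: δ^5 = 2110/4242 = 0.49741.
Taking the 5th root: δ = 0.49741^(1/5) ≈ 0.870.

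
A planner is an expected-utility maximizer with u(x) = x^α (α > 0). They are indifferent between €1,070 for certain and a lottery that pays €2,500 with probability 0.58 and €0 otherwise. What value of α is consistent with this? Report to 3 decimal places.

α ≈ 0.642

The lottery's expected utility is 0.58·u(2500) + 0.42·u(0) = 0.58·2500^α (since u(0) = 0 for α > 0).
Equating: 1070^α = 0.58·2500^α, i.e. 0.4280^α = 0.58.
Taking logs: α·ln(1070/2500) = ln(0.58), so α = -0.544727 / -0.848632 ≈ 0.642.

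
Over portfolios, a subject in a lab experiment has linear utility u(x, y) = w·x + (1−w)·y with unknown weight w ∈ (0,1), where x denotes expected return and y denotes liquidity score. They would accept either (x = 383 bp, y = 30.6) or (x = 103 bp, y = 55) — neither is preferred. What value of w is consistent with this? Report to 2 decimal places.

Indifference: w·383 + (1−w)·30.6 = w·103 + (1−w)·55.
Rearranging, 280·w − 24.4·(1−w) = 0.
So w/(1−w) = 24.4/280 = 0.0871, giving w = 24.4/(280+24.4) = 0.08.

w = 0.08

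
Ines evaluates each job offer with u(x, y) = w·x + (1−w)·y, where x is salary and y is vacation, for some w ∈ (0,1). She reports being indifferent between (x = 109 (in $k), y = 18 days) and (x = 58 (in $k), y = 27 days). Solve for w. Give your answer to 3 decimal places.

w = 0.150

Equating utilities: w·109 + (1−w)·18 = w·58 + (1−w)·27.
w·(109−58) = (1−w)·(27−18), i.e. w·51 = (1−w)·9.
The marginal rate of substitution is 9/51, so w = 9/(51+9) = 0.150.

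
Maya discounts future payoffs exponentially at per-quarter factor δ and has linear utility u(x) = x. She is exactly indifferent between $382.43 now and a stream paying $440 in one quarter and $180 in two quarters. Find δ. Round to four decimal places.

δ ≈ 0.6800

Equating present values: 382.43 = 440δ + 180δ².
So 180δ² + 440δ − 382.43 = 0.
The positive root is δ = [−440 + √(440² + 4·180·382.43)] / (2·180) = (−440 + 684.799)/360 ≈ 0.6800.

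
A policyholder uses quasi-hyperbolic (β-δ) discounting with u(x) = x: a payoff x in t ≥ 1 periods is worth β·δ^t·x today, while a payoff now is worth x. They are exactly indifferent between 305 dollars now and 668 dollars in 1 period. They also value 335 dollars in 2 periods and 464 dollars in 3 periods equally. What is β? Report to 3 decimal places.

From the later pair, β·δ^2·335 = β·δ^3·464; dividing through, δ = 335/464 = 0.72198.
Substituting δ into 305 = β·δ·668: β = 305/(482.284) ≈ 0.632.

β ≈ 0.632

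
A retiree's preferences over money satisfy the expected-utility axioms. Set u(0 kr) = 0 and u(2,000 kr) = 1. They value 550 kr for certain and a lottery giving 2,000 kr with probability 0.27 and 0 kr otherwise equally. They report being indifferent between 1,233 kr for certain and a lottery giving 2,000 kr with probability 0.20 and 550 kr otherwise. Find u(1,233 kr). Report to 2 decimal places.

0.42

First, u(550 kr) = 0.27·u(2,000 kr) + 0.73·u(0 kr) = 0.27.
Chaining: u(1,233 kr) = 0.20·1.00 + 0.80·0.27 = 0.4160.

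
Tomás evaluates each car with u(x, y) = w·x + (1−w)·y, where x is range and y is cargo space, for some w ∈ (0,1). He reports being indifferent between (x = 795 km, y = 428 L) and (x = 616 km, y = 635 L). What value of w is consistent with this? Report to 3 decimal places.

w = 0.536

Equating utilities: w·795 + (1−w)·428 = w·616 + (1−w)·635.
w·(795−616) = (1−w)·(635−428), i.e. w·179 = (1−w)·207.
So w/(1−w) = 207/179 = 1.1564, giving w = 207/(179+207) = 0.536.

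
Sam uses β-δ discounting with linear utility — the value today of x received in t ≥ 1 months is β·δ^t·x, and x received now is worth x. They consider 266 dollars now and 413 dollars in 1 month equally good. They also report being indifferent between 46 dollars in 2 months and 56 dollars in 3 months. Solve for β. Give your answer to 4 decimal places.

β ≈ 0.7841

From the later pair, β·δ^2·46 = β·δ^3·56; dividing through, δ = 46/56 = 0.82143.
Now use the now-vs-future pair: 266 = β·δ·413 gives β = 266/(0.82143·413) ≈ 0.7841.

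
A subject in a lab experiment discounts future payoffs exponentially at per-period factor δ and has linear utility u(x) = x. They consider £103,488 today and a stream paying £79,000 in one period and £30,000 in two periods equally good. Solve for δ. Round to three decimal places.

δ ≈ 0.960

The stream is worth 79000δ + 30000δ² today, so 79000δ + 30000δ² = 103488.
So 30000δ² + 79000δ − 103488 = 0.
δ = (−79000 + √(79000² + 4·30000·103488)) / (2·30000) = (−79000 + √18659560000.00) / 60000 ≈ 0.960.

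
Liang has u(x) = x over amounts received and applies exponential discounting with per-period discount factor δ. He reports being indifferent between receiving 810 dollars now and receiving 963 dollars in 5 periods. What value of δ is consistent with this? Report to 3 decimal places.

Equating discounted utilities: u(810) = δ^5·u(963) ⇒ δ^5 = u(810)/u(963).
With u(x) = x: δ^5 = 810/963 = 0.84112.
Taking the 5th root: δ = 0.84112^(1/5) ≈ 0.966.

δ ≈ 0.966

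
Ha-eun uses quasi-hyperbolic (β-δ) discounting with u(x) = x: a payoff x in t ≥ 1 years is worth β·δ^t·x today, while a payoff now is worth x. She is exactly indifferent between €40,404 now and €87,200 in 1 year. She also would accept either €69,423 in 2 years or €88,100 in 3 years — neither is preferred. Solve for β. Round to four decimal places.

β ≈ 0.5880

The second indifference involves only future payoffs, so β cancels: β·δ^2·69423 = β·δ^3·88100, giving δ = 69423/88100 = 0.78800.
Substituting δ into 40404 = β·δ·87200: β = 40404/(68713.798) ≈ 0.5880.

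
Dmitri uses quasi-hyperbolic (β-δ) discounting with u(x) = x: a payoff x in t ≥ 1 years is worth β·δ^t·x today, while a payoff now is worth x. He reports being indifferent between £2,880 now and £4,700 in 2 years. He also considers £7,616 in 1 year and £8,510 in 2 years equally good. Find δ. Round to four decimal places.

The second indifference involves only future payoffs, so β cancels: β·δ^1·7616 = β·δ^2·8510, giving δ = 7616/8510 = 0.89495.

δ ≈ 0.8949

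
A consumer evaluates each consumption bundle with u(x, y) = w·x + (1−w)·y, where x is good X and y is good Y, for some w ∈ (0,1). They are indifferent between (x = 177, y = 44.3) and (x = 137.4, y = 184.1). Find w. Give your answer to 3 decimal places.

w = 0.779

Equating utilities: w·177 + (1−w)·44.3 = w·137.4 + (1−w)·184.1.
Rearranging, 39.6·w − 139.8·(1−w) = 0.
Hence w = 139.8/(39.6+139.8) = 139.8/179.4 = 0.779.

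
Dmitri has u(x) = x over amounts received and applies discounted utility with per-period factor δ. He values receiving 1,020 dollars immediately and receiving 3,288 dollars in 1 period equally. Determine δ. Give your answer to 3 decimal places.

Equating discounted utilities: u(1020) = δ·u(3288) ⇒ δ = u(1020)/u(3288).
With u(x) = x: δ = 1020/3288 = 0.31022.

δ ≈ 0.310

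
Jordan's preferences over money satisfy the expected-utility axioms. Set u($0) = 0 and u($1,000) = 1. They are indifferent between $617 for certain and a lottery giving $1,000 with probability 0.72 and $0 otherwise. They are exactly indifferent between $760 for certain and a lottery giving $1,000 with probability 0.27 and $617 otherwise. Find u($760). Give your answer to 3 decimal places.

The first gamble pins u($617): it must equal 0.72·1 + 0.28·0 = 0.72.
Chaining: u($760) = 0.27·1.00 + 0.73·0.72 = 0.7956.

0.796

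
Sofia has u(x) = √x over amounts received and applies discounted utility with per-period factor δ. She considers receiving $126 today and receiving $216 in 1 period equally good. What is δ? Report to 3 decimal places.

Equating discounted utilities: u(126) = δ·u(216) ⇒ δ = u(126)/u(216).
With u(x) = √x: δ = √126/√216 = √(126/216) = 0.76376.

δ ≈ 0.764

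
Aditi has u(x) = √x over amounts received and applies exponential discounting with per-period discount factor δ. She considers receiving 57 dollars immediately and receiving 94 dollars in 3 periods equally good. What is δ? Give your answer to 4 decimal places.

δ ≈ 0.9200

Indifference means u(57) = δ^3 · u(94), so δ^3 = u(57)/u(94).
With u(x) = √x: δ^3 = √57/√94 = √(57/94) = 0.77871.
Hence δ = (0.77871)^(1/3) = 0.920007.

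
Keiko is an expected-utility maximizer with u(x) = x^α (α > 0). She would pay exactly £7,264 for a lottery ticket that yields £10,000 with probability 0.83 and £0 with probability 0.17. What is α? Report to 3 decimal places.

EU(lottery) = 0.83·10000^α + 0.17·0 = 0.83·10000^α.
Equating: 7264^α = 0.83·10000^α, i.e. 0.7264^α = 0.83.
α = ln(0.83) / ln(7264/10000) = -0.186330/-0.319654 ≈ 0.583.

α ≈ 0.583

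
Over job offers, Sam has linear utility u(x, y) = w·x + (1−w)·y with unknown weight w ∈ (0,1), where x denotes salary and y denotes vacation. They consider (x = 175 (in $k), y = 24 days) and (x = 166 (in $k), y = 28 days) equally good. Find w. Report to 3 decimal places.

w = 0.308

u(175,24) = u(166,28) means w·175 + (1−w)·24 = w·166 + (1−w)·28.
Rearranging, 9·w − 4·(1−w) = 0.
So w/(1−w) = 4/9 = 0.4444, giving w = 4/(9+4) = 0.308.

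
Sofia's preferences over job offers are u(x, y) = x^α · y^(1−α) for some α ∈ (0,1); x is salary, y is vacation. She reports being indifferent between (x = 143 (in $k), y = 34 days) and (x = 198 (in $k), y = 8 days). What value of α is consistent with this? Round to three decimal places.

α ≈ 0.816

Indifference: 143^α · 34^(1−α) = 198^α · 8^(1−α).
Taking logs: α·ln 143 + (1−α)·ln 34 = α·ln 198 + (1−α)·ln 8, i.e. α·-0.325422 = (1−α)·-1.446919.
With A = -0.325422 and B = -1.446919: α·A = (1−α)·B, so α = B/(A+B) = -1.446919/-1.772341 ≈ 0.816.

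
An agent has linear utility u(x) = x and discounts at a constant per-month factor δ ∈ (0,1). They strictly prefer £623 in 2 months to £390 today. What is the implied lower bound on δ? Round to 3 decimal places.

δ > 0.791

Comparing present values: 390 < δ^2·623.
Dividing by 623: δ^2 > 0.62600. Both sides are positive, so the square root keeps the direction.
δ > 0.62600^(1/2) = 0.791.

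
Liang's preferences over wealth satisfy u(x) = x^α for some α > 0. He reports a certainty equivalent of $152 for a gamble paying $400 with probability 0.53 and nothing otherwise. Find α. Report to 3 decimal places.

α ≈ 0.656

EU(lottery) = 0.53·400^α + 0.47·0 = 0.53·400^α.
Indifference: 152^α = 0.53·400^α, so (152/400)^α = 0.53.
α = ln(0.53) / ln(152/400) = -0.634878/-0.967584 ≈ 0.656.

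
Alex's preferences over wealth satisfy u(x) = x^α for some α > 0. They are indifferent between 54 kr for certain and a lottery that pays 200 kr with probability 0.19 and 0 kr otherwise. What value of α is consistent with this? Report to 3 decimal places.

Since u(0) = 0, the lottery's EU is 0.19·200^α.
Equating: 54^α = 0.19·200^α, i.e. 0.2700^α = 0.19.
α = ln(0.19) / ln(54/200) = -1.660731/-1.309333 ≈ 1.268.

α ≈ 1.268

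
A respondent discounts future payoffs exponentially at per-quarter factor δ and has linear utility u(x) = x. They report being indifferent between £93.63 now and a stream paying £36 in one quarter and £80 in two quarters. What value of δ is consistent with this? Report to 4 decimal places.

δ ≈ 0.8800

The stream is worth 36δ + 80δ² today, so 36δ + 80δ² = 93.63.
Rearranged: 80δ² + 36δ − 93.63 = 0.
The positive root is δ = [−36 + √(36² + 4·80·93.63)] / (2·80) = (−36 + 176.798)/160 ≈ 0.8800.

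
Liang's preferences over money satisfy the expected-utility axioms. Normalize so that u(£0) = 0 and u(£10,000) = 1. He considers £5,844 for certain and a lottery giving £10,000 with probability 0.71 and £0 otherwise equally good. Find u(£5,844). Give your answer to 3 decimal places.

The indifference gives u(£5,844) = 0.71·u(£10,000) + 0.29·u(£0) = 0.71·1 + 0.29·0 = 0.71.

0.710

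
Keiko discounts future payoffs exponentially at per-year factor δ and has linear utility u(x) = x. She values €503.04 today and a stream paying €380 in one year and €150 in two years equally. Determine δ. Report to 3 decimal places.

Equating present values: 503.04 = 380δ + 150δ².
Rearranged: 150δ² + 380δ − 503.04 = 0.
The positive root is δ = [−380 + √(380² + 4·150·503.04)] / (2·150) = (−380 + 668.000)/300 ≈ 0.960.

δ ≈ 0.960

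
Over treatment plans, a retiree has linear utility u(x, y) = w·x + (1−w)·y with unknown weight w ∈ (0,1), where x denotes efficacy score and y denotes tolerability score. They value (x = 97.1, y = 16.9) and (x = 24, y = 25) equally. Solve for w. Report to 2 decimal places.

w = 0.10

u(97.1,16.9) = u(24,25) means w·97.1 + (1−w)·16.9 = w·24 + (1−w)·25.
w·(97.1−24) = (1−w)·(25−16.9), i.e. w·73.1 = (1−w)·8.1.
So w/(1−w) = 8.1/73.1 = 0.1108, giving w = 8.1/(73.1+8.1) = 0.10.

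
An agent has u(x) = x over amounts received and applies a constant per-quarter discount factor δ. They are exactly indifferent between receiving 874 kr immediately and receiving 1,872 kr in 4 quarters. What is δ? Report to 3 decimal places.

δ ≈ 0.827

Equating discounted utilities: u(874) = δ^4·u(1872) ⇒ δ^4 = u(874)/u(1872).
With u(x) = x: δ^4 = 874/1872 = 0.46688.
So δ = 0.46688^(1/4) ≈ 0.827.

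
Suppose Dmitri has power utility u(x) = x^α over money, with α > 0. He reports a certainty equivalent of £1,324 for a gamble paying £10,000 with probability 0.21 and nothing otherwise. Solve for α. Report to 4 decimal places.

α ≈ 0.7719

Since u(0) = 0, the lottery's EU is 0.21·10000^α.
Equating: 1324^α = 0.21·10000^α, i.e. 0.1324^α = 0.21.
α = ln(0.21) / ln(1324/10000) = -1.5606477/-2.0219276 ≈ 0.7719.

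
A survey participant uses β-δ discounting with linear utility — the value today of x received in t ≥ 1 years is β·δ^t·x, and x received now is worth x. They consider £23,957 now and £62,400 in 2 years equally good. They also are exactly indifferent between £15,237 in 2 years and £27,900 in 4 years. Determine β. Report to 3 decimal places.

β ≈ 0.703

The second indifference involves only future payoffs, so β cancels: β·δ^2·15237 = β·δ^4·27900, giving δ^2 = 15237/27900 = 0.54613, so δ = 0.73901.
Substituting δ into 23957 = β·δ^2·62400: β = 23957/(34078.452) ≈ 0.703.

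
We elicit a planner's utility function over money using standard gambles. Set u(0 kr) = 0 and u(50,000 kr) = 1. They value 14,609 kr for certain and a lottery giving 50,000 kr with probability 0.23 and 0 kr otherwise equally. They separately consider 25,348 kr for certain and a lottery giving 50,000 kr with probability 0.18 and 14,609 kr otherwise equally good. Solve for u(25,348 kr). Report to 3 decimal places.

0.369

The first gamble pins u(14,609 kr): it must equal 0.23·1 + 0.77·0 = 0.23.
The second indifference gives u(25,348 kr) = 0.18·u(50,000 kr) + 0.82·u(14,609 kr) = 0.18·1.00 + 0.82·0.23 = 0.3686.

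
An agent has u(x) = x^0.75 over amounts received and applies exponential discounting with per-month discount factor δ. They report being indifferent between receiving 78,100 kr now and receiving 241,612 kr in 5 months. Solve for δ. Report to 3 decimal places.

δ ≈ 0.844

Indifference means u(78100) = δ^5 · u(241612), so δ^5 = u(78100)/u(241612).
With u(x) = x^0.75: δ^5 = 78100^0.75/241612^0.75 = (78100/241612)^0.75 = 0.42870.
So δ = 0.42870^(1/5) ≈ 0.844.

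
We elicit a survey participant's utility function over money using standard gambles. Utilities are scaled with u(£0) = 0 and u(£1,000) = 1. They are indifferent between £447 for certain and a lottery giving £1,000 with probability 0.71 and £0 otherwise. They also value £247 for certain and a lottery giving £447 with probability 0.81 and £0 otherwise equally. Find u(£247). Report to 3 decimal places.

The first gamble pins u(£447): it must equal 0.71·1 + 0.29·0 = 0.71.
Chaining: u(£247) = 0.81·0.71 + 0.19·0.00 = 0.5751.

0.575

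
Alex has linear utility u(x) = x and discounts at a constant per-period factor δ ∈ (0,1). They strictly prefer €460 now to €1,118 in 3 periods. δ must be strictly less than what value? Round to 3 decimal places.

The preference means 460 > δ^3·1118.
So δ^3 < 460/1118 = 0.41145; taking the cube root of both positive sides preserves the inequality.
δ < 0.41145^(1/3) = 0.744.

δ < 0.744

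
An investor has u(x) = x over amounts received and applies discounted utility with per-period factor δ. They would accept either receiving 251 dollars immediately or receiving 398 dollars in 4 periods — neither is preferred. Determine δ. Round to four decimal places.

Indifference means u(251) = δ^4 · u(398), so δ^4 = u(251)/u(398).
With u(x) = x: δ^4 = 251/398 = 0.63065.
So δ = 0.63065^(1/4) ≈ 0.8911.

δ ≈ 0.8911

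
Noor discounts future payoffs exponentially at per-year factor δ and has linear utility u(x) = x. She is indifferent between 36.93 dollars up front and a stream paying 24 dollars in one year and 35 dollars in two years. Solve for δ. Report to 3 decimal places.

Present value of the stream is 24·δ + 35·δ². Indifference gives 24δ + 35δ² = 36.93.
So 35δ² + 24δ − 36.93 = 0.
By the quadratic formula (taking the positive root), δ = (−24 + √5746.20) / 70 ≈ 0.740.

δ ≈ 0.740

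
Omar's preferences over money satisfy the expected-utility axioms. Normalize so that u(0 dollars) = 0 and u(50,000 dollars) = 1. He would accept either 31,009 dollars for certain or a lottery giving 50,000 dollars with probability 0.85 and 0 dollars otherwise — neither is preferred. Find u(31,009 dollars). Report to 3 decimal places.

0.850

u(31,009 dollars) equals the lottery's expected utility: 0.85·1 + 0.15·0 = 0.85.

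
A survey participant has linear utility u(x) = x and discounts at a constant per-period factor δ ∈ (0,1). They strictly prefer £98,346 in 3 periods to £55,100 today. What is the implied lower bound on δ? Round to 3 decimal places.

Under u(x) = x this choice says 55100 < δ^3·98346.
So δ^3 > 55100/98346 = 0.56027; taking the cube root of both positive sides preserves the inequality.
δ > 0.56027^(1/3) = 0.824.

δ > 0.824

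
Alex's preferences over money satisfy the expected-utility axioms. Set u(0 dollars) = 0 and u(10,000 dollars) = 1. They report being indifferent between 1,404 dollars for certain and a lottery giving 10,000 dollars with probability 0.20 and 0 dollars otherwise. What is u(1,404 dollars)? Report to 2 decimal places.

u(1,404 dollars) equals the lottery's expected utility: 0.20·1 + 0.80·0 = 0.20.

0.20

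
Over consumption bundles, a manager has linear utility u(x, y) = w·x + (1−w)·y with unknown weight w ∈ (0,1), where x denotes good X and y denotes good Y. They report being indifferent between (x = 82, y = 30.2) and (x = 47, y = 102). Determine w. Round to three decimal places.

w = 0.672

Equating utilities: w·82 + (1−w)·30.2 = w·47 + (1−w)·102.
w·(82−47) = (1−w)·(102−30.2), i.e. w·35 = (1−w)·71.8.
The marginal rate of substitution is 71.8/35, so w = 71.8/(35+71.8) = 0.672.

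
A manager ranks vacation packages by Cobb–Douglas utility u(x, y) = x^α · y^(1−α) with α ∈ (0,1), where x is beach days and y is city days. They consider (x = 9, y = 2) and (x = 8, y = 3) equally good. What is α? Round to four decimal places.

The Cobb–Douglas utilities coincide, so 9^α·2^(1−α) = 8^α·3^(1−α).
(9/8)^α = (3/2)^(1−α); take logs: α·ln(9/8) = (1−α)·ln(3/2), i.e. α·0.1177830 = (1−α)·0.4054651.
With A = 0.1177830 and B = 0.4054651: α·A = (1−α)·B, so α = B/(A+B) = 0.4054651/0.5232481 ≈ 0.7749.

α ≈ 0.7749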